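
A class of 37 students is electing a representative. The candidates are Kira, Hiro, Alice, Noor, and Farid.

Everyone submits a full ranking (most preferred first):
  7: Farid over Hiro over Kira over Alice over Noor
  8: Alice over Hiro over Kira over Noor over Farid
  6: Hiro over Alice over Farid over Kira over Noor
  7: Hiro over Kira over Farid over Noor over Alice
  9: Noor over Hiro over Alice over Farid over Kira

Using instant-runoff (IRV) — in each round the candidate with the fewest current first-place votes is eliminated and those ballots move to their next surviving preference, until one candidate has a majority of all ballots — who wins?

Round 1: Kira 0, Hiro 13, Alice 8, Noor 9, Farid 7. Kira eliminated.
Round 2: Hiro 13, Alice 8, Noor 9, Farid 7. Farid eliminated.
Round 3: Hiro 20, Alice 8, Noor 9. Hiro has a majority (≥19).

Hiro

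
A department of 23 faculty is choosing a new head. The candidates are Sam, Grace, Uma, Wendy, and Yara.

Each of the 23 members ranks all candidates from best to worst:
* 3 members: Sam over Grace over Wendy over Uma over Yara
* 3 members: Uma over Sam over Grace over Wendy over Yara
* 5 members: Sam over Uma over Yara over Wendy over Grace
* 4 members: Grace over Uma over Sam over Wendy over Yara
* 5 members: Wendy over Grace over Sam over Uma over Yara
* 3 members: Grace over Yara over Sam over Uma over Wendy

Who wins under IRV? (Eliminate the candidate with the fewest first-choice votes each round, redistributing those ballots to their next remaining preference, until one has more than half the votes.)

Round 1: Sam 8, Grace 7, Uma 3, Wendy 5, Yara 0. Yara eliminated.
Round 2: Sam 8, Grace 7, Uma 3, Wendy 5. Uma eliminated.
Round 3: Sam 11, Grace 7, Wendy 5. Wendy eliminated.
Round 4: Sam 11, Grace 12. Grace has a majority (≥12).

Grace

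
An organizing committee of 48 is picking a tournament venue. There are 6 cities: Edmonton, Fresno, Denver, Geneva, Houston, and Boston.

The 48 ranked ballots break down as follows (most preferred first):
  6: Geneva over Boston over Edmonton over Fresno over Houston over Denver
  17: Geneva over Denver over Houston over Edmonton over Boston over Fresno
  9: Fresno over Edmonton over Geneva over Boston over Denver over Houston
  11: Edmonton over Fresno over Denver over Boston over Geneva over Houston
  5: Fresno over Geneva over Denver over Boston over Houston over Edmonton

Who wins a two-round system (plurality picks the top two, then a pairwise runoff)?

Round 1 first-place votes: Edmonton 11, Fresno 14, Denver 0, Geneva 23, Houston 0, Boston 0. Geneva and Fresno advance.
Runoff: Geneva is ranked above Fresno on 23 ballots, Fresno above Geneva on 25.

Fresno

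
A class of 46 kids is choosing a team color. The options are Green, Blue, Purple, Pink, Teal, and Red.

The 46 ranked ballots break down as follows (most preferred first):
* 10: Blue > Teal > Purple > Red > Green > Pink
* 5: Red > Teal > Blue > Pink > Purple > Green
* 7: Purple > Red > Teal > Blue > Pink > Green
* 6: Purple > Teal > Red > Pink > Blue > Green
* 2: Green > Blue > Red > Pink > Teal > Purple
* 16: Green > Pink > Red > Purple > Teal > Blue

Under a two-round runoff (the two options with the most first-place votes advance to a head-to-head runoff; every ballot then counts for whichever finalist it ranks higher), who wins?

Round 1 first-place votes: Green 18, Blue 10, Purple 13, Pink 0, Teal 0, Red 5. Green and Purple advance.
Runoff: Green is ranked above Purple on 18 ballots, Purple above Green on 28.

Purple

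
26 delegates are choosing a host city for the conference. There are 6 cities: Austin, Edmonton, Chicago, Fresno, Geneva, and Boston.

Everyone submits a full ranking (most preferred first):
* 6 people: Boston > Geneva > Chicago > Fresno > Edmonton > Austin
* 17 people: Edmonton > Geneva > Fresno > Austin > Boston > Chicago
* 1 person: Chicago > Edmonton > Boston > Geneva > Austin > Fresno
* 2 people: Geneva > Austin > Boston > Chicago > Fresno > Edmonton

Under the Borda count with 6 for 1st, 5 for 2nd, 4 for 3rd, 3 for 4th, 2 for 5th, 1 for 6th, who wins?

Austin: 6×1 + 17×3 + 1×2 + 2×5 = 69
Edmonton: 6×2 + 17×6 + 1×5 + 2×1 = 121
Chicago: 6×4 + 17×1 + 1×6 + 2×3 = 53
Fresno: 6×3 + 17×4 + 1×1 + 2×2 = 91
Geneva: 6×5 + 17×5 + 1×3 + 2×6 = 130
Boston: 6×6 + 17×2 + 1×4 + 2×4 = 82

Geneva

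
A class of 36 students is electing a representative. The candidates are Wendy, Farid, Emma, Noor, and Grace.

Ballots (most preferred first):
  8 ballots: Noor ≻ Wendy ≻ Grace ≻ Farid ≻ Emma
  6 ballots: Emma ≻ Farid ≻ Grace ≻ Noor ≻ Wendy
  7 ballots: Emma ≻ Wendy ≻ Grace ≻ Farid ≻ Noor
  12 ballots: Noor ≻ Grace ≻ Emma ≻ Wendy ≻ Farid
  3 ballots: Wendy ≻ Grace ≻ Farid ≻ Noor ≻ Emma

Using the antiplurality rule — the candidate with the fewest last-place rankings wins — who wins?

Last-place votes: Wendy 6, Farid 12, Emma 11, Noor 7, Grace 0.

Grace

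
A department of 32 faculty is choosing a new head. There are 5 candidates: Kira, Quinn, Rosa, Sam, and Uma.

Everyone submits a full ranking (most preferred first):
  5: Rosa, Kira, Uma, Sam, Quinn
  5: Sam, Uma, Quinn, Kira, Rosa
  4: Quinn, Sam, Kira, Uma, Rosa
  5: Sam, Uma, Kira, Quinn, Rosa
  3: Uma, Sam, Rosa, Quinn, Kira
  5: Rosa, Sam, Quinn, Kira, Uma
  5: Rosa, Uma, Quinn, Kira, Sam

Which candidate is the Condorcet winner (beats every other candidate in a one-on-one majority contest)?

Sam vs Kira: 22–10
Sam vs Quinn: 23–9
Sam vs Rosa: 17–15
Sam vs Uma: 19–13
Sam beats every other candidate.

Sam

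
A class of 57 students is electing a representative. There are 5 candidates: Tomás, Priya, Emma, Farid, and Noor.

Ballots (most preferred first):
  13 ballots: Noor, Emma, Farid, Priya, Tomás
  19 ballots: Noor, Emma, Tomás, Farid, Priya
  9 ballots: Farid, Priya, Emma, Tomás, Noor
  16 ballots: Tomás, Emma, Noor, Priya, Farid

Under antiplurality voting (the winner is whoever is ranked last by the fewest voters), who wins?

Emma

Last-place votes: Tomás 13, Priya 19, Emma 0, Farid 16, Noor 9.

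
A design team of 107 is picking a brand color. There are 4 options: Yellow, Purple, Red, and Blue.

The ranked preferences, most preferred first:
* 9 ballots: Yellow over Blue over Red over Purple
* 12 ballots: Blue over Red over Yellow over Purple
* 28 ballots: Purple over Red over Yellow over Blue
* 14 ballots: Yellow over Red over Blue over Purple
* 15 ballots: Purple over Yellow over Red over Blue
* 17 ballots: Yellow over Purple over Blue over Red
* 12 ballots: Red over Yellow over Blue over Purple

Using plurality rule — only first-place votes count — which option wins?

Purple

First-place votes: Yellow 40, Purple 43, Red 12, Blue 12.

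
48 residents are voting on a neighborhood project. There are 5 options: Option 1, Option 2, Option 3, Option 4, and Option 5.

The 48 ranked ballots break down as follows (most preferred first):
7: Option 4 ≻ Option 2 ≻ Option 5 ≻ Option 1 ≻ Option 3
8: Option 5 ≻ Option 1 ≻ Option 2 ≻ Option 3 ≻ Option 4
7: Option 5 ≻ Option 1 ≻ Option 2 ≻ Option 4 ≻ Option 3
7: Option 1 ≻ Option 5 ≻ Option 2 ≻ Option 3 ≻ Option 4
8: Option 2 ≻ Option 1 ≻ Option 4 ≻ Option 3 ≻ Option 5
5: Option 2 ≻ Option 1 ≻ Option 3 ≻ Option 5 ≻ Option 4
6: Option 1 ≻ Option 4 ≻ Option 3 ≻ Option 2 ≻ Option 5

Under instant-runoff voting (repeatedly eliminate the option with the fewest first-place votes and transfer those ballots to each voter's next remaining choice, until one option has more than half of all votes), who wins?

Option 2

Round 1: Option 1 13, Option 2 13, Option 3 0, Option 4 7, Option 5 15. Option 3 eliminated.
Round 2: Option 1 13, Option 2 13, Option 4 7, Option 5 15. Option 4 eliminated.
Round 3: Option 1 13, Option 2 20, Option 5 15. Option 1 eliminated.
Round 4: Option 2 26, Option 5 22. Option 2 has a majority (≥25).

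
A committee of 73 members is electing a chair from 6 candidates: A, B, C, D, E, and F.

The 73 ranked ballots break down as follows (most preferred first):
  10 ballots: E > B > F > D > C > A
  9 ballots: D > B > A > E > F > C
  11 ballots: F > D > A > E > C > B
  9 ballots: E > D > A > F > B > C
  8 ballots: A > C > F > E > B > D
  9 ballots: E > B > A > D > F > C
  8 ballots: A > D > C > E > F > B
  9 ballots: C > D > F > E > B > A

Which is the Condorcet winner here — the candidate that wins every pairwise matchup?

D vs A: 48–25
D vs B: 46–27
D vs C: 56–17
D vs E: 37–36
D vs F: 44–29
D beats every other candidate.

D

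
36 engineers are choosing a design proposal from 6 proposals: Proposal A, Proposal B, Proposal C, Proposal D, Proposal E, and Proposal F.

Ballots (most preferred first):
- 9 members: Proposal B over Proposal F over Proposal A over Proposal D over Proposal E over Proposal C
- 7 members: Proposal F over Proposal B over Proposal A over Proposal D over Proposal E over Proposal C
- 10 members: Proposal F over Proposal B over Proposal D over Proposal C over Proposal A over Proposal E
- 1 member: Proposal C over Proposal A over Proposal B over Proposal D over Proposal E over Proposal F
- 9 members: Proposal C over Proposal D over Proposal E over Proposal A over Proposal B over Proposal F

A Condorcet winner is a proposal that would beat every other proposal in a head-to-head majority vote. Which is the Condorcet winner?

Proposal B vs Proposal A: 26–10
Proposal B vs Proposal C: 26–10
Proposal B vs Proposal D: 27–9
Proposal B vs Proposal E: 27–9
Proposal B vs Proposal F: 19–17
Proposal B beats every other proposal.

Proposal B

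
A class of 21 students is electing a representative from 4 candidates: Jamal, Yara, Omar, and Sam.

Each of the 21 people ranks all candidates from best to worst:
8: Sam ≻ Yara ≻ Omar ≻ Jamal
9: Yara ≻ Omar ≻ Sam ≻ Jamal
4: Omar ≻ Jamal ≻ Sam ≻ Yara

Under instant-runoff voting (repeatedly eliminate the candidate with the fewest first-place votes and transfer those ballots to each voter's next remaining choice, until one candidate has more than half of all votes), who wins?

Round 1: Jamal 0, Yara 9, Omar 4, Sam 8. Jamal eliminated.
Round 2: Yara 9, Omar 4, Sam 8. Omar eliminated.
Round 3: Yara 9, Sam 12. Sam has a majority (≥11).

Sam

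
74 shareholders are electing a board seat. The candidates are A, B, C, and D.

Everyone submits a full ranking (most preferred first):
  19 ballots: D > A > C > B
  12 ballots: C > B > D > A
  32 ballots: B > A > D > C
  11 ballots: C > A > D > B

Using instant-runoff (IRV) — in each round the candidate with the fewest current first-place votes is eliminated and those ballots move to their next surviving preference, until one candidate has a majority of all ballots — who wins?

Round 1: A 0, B 32, C 23, D 19. A eliminated.
Round 2: B 32, C 23, D 19. D eliminated.
Round 3: B 32, C 42. C has a majority (≥38).

C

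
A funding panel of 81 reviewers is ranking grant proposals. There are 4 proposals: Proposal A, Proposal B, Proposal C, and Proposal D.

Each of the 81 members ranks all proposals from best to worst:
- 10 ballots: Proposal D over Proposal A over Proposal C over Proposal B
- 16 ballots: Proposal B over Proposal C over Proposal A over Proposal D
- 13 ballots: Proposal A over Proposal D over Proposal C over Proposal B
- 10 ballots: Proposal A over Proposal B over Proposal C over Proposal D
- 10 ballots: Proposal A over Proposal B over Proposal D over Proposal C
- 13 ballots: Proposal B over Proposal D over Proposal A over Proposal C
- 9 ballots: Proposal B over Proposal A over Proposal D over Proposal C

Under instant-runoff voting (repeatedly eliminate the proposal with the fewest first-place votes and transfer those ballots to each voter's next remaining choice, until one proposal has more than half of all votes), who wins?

Proposal A

Round 1: Proposal A 33, Proposal B 38, Proposal C 0, Proposal D 10. Proposal C eliminated.
Round 2: Proposal A 33, Proposal B 38, Proposal D 10. Proposal D eliminated.
Round 3: Proposal A 43, Proposal B 38. Proposal A has a majority (≥41).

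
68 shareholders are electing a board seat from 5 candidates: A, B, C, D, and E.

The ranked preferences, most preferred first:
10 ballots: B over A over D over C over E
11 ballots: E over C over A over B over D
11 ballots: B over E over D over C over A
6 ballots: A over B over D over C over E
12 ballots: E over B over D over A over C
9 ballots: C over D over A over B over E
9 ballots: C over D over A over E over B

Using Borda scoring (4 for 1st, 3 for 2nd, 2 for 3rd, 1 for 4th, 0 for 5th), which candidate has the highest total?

B

A: 10×3 + 11×2 + 11×0 + 6×4 + 12×1 + 9×2 + 9×2 = 124
B: 10×4 + 11×1 + 11×4 + 6×3 + 12×3 + 9×1 + 9×0 = 158
C: 10×1 + 11×3 + 11×1 + 6×1 + 12×0 + 9×4 + 9×4 = 132
D: 10×2 + 11×0 + 11×2 + 6×2 + 12×2 + 9×3 + 9×3 = 132
E: 10×0 + 11×4 + 11×3 + 6×0 + 12×4 + 9×0 + 9×1 = 134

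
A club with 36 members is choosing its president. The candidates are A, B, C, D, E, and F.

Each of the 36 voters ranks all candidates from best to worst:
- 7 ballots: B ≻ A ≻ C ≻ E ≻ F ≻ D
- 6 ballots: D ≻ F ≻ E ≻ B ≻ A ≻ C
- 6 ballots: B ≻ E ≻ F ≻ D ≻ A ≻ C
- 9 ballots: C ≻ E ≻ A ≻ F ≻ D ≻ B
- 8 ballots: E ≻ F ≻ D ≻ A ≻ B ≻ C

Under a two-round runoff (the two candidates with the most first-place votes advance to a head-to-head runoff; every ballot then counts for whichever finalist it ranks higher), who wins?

B

Round 1 first-place votes: A 0, B 13, C 9, D 6, E 8, F 0. B and C advance.
Runoff: B is ranked above C on 27 ballots, C above B on 9.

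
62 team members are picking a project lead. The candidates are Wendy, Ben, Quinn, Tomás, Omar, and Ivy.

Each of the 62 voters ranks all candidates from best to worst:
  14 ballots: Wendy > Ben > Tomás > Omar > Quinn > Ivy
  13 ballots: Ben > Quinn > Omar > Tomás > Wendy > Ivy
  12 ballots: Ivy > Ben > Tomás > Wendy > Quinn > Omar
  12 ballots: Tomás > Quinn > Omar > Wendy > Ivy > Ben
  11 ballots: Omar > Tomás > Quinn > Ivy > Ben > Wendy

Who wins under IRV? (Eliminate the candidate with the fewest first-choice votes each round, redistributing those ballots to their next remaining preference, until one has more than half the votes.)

Round 1: Wendy 14, Ben 13, Quinn 0, Tomás 12, Omar 11, Ivy 12. Quinn eliminated.
Round 2: Wendy 14, Ben 13, Tomás 12, Omar 11, Ivy 12. Omar eliminated.
Round 3: Wendy 14, Ben 13, Tomás 23, Ivy 12. Ivy eliminated.
Round 4: Wendy 14, Ben 25, Tomás 23. Wendy eliminated.
Round 5: Ben 39, Tomás 23. Ben has a majority (≥32).

Ben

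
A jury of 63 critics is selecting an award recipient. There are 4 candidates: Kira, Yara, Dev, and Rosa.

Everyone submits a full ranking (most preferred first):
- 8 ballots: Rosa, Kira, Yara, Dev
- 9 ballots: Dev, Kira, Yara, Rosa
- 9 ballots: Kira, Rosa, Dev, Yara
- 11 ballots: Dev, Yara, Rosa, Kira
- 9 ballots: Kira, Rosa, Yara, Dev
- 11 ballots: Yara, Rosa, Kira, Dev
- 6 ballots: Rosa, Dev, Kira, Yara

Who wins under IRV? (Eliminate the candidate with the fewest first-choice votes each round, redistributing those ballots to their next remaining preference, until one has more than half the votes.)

Rosa

Round 1: Kira 18, Yara 11, Dev 20, Rosa 14. Yara eliminated.
Round 2: Kira 18, Dev 20, Rosa 25. Kira eliminated.
Round 3: Dev 20, Rosa 43. Rosa has a majority (≥32).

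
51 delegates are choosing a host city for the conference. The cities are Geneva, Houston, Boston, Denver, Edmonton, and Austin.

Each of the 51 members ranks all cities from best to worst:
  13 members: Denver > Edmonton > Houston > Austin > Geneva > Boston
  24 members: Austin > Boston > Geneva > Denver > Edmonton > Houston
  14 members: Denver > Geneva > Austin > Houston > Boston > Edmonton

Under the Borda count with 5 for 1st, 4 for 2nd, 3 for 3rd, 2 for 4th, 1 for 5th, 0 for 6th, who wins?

Austin

Geneva: 13×1 + 24×3 + 14×4 = 141
Houston: 13×3 + 24×0 + 14×2 = 67
Boston: 13×0 + 24×4 + 14×1 = 110
Denver: 13×5 + 24×2 + 14×5 = 183
Edmonton: 13×4 + 24×1 + 14×0 = 76
Austin: 13×2 + 24×5 + 14×3 = 188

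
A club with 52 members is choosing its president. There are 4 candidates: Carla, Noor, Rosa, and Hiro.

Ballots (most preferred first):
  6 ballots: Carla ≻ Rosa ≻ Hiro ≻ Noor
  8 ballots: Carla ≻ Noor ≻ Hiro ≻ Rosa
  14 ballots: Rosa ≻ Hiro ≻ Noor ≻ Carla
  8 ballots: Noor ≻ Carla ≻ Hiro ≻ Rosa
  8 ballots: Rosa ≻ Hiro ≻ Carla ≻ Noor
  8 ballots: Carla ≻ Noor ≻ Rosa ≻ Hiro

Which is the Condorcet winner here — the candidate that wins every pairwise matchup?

Carla

Carla vs Noor: 30–22
Carla vs Rosa: 30–22
Carla vs Hiro: 30–22
Carla beats every other candidate.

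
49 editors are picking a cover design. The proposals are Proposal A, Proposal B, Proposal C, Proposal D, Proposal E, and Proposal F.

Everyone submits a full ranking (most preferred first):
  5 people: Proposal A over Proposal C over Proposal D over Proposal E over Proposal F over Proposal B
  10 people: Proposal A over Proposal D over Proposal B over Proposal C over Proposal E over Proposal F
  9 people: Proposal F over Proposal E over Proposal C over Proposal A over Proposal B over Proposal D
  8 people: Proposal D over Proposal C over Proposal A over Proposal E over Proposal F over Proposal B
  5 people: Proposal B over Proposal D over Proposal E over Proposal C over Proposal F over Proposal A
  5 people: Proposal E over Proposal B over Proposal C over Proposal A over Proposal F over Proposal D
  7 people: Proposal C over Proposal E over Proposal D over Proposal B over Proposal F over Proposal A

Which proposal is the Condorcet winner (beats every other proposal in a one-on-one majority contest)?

Proposal C

Proposal C vs Proposal A: 34–15
Proposal C vs Proposal B: 29–20
Proposal C vs Proposal D: 26–23
Proposal C vs Proposal E: 30–19
Proposal C vs Proposal F: 40–9
Proposal C beats every other proposal.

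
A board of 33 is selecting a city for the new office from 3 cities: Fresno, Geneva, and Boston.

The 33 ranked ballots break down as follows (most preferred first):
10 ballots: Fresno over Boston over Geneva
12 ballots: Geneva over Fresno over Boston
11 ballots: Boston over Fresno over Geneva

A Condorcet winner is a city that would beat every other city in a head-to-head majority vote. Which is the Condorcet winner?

Fresno

Fresno vs Geneva: 21–12
Fresno vs Boston: 22–11
Fresno beats every other city.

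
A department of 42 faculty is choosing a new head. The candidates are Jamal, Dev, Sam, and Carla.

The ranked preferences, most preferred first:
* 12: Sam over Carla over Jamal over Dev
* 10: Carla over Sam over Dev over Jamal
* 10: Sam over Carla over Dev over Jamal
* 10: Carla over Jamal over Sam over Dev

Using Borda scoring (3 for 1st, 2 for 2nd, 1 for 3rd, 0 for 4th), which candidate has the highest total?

Carla

Jamal: 12×1 + 10×0 + 10×0 + 10×2 = 32
Dev: 12×0 + 10×1 + 10×1 + 10×0 = 20
Sam: 12×3 + 10×2 + 10×3 + 10×1 = 96
Carla: 12×2 + 10×3 + 10×2 + 10×3 = 104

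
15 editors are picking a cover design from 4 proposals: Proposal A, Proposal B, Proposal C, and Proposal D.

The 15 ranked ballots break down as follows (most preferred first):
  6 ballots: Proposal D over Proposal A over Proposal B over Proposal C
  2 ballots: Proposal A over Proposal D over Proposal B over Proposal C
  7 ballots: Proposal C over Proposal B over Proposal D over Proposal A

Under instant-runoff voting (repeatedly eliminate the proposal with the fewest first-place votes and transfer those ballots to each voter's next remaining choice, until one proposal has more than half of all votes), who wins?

Proposal D

Round 1: Proposal A 2, Proposal B 0, Proposal C 7, Proposal D 6. Proposal B eliminated.
Round 2: Proposal A 2, Proposal C 7, Proposal D 6. Proposal A eliminated.
Round 3: Proposal C 7, Proposal D 8. Proposal D has a majority (≥8).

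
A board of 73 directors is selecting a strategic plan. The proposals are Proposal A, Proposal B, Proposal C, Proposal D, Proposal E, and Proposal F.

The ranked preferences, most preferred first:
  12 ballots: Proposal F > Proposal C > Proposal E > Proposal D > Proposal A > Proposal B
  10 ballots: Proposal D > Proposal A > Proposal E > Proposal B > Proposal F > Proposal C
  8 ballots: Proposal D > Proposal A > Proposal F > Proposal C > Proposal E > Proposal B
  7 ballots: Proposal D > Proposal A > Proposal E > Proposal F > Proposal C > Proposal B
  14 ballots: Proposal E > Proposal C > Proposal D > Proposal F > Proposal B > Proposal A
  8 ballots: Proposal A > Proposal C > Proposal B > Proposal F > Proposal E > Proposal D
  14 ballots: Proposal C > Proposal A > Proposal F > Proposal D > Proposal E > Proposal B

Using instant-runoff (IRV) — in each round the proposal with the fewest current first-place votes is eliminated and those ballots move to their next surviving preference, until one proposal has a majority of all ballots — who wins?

Proposal C

Round 1: Proposal A 8, Proposal B 0, Proposal C 14, Proposal D 25, Proposal E 14, Proposal F 12. Proposal B eliminated.
Round 2: Proposal A 8, Proposal C 14, Proposal D 25, Proposal E 14, Proposal F 12. Proposal A eliminated.
Round 3: Proposal C 22, Proposal D 25, Proposal E 14, Proposal F 12. Proposal F eliminated.
Round 4: Proposal C 34, Proposal D 25, Proposal E 14. Proposal E eliminated.
Round 5: Proposal C 48, Proposal D 25. Proposal C has a majority (≥37).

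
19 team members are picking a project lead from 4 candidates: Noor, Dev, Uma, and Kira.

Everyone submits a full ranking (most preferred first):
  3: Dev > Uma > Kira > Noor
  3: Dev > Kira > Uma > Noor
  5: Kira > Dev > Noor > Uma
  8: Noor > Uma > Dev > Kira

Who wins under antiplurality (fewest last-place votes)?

Dev

Last-place votes: Noor 6, Dev 0, Uma 5, Kira 8.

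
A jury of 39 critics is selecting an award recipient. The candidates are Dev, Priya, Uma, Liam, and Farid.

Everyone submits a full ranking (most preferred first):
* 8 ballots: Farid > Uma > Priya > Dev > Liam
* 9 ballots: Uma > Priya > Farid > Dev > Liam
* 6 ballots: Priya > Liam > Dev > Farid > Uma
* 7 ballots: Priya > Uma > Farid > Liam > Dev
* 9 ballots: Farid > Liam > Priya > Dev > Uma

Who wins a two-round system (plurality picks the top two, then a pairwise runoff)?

Round 1 first-place votes: Dev 0, Priya 13, Uma 9, Liam 0, Farid 17. Farid and Priya advance.
Runoff: Farid is ranked above Priya on 17 ballots, Priya above Farid on 22.

Priya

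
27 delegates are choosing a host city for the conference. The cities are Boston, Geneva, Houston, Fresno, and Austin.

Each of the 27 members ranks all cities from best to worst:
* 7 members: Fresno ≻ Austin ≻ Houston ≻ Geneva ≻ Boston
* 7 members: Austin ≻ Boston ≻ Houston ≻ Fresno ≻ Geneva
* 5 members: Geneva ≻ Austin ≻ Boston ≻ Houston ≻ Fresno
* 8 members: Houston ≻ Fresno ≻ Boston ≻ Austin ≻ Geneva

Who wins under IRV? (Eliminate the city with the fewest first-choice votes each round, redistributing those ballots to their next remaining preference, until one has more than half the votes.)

Round 1: Boston 0, Geneva 5, Houston 8, Fresno 7, Austin 7. Boston eliminated.
Round 2: Geneva 5, Houston 8, Fresno 7, Austin 7. Geneva eliminated.
Round 3: Houston 8, Fresno 7, Austin 12. Fresno eliminated.
Round 4: Houston 8, Austin 19. Austin has a majority (≥14).

Austin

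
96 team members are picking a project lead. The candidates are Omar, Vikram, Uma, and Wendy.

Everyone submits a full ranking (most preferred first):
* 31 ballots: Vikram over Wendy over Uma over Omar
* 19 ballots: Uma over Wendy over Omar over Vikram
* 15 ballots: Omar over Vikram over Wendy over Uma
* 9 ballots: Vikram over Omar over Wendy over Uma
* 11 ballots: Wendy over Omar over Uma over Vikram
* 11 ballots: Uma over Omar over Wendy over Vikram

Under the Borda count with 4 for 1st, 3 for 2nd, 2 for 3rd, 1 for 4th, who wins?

Wendy

Omar: 31×1 + 19×2 + 15×4 + 9×3 + 11×3 + 11×3 = 222
Vikram: 31×4 + 19×1 + 15×3 + 9×4 + 11×1 + 11×1 = 246
Uma: 31×2 + 19×4 + 15×1 + 9×1 + 11×2 + 11×4 = 228
Wendy: 31×3 + 19×3 + 15×2 + 9×2 + 11×4 + 11×2 = 264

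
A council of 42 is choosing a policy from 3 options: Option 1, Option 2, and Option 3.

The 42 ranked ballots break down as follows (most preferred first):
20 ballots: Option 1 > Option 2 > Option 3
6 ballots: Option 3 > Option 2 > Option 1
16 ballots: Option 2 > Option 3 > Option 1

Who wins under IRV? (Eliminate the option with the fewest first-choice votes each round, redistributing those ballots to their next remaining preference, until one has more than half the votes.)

Round 1: Option 1 20, Option 2 16, Option 3 6. Option 3 eliminated.
Round 2: Option 1 20, Option 2 22. Option 2 has a majority (≥22).

Option 2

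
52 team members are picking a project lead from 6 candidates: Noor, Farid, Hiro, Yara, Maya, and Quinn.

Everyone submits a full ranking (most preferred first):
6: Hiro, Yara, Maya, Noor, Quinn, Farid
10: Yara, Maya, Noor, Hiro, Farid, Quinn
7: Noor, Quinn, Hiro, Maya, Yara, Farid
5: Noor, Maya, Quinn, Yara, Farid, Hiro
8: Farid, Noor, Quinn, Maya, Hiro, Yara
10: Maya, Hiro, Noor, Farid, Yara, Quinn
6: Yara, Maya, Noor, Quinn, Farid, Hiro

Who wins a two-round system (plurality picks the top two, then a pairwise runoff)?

Noor

Round 1 first-place votes: Noor 12, Farid 8, Hiro 6, Yara 16, Maya 10, Quinn 0. Yara and Noor advance.
Runoff: Yara is ranked above Noor on 22 ballots, Noor above Yara on 30.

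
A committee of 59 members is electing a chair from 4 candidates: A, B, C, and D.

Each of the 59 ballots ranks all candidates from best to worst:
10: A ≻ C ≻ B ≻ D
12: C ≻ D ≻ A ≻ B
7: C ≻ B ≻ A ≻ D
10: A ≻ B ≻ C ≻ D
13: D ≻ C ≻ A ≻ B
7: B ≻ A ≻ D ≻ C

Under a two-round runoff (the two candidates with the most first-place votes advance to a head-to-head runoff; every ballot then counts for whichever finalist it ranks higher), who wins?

C

Round 1 first-place votes: A 20, B 7, C 19, D 13. A and C advance.
Runoff: A is ranked above C on 27 ballots, C above A on 32.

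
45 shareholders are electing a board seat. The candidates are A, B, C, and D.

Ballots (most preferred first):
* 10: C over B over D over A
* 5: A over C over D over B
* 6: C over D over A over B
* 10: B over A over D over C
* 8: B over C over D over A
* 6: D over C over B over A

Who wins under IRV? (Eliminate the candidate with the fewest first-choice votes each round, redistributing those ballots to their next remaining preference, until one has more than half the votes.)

Round 1: A 5, B 18, C 16, D 6. A eliminated.
Round 2: B 18, C 21, D 6. D eliminated.
Round 3: B 18, C 27. C has a majority (≥23).

C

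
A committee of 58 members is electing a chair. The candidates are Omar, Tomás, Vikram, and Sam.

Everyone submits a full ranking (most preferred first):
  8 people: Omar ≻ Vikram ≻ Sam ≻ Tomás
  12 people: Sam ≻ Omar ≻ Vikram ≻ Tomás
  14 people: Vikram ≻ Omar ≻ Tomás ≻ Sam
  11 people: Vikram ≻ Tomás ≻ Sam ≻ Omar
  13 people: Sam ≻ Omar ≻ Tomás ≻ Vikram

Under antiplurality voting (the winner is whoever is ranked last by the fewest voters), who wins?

Omar

Last-place votes: Omar 11, Tomás 20, Vikram 13, Sam 14.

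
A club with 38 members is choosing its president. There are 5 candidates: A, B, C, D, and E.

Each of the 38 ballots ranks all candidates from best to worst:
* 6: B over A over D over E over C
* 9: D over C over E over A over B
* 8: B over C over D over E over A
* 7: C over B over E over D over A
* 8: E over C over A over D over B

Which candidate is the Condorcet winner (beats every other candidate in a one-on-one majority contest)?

C vs A: 32–6
C vs B: 24–14
C vs D: 23–15
C vs E: 24–14
C beats every other candidate.

C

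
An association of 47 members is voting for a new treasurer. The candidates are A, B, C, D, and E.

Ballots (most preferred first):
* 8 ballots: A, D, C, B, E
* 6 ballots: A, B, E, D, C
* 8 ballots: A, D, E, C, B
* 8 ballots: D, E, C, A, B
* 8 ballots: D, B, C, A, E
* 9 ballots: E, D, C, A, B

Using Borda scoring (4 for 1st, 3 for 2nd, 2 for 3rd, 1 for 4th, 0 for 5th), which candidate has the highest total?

D

A: 8×4 + 6×4 + 8×4 + 8×1 + 8×1 + 9×1 = 113
B: 8×1 + 6×3 + 8×0 + 8×0 + 8×3 + 9×0 = 50
C: 8×2 + 6×0 + 8×1 + 8×2 + 8×2 + 9×2 = 74
D: 8×3 + 6×1 + 8×3 + 8×4 + 8×4 + 9×3 = 145
E: 8×0 + 6×2 + 8×2 + 8×3 + 8×0 + 9×4 = 88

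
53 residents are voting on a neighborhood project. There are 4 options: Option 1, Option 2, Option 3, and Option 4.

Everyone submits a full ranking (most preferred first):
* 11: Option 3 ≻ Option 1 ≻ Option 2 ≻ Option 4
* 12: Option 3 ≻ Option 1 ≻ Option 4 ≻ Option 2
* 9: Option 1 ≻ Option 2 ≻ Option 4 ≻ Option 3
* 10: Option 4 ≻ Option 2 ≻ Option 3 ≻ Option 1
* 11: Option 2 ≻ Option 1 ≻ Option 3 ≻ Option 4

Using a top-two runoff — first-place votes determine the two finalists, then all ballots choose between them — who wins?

Option 2

Round 1 first-place votes: Option 1 9, Option 2 11, Option 3 23, Option 4 10. Option 3 and Option 2 advance.
Runoff: Option 3 is ranked above Option 2 on 23 ballots, Option 2 above Option 3 on 30.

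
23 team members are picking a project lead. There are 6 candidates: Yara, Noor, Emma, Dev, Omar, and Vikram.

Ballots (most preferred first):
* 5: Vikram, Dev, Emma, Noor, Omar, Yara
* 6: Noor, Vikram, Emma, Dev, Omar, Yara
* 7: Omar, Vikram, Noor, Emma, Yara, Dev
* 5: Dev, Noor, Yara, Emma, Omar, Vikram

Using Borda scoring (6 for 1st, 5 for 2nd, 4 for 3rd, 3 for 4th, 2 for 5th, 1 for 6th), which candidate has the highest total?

Yara: 5×1 + 6×1 + 7×2 + 5×4 = 45
Noor: 5×3 + 6×6 + 7×4 + 5×5 = 104
Emma: 5×4 + 6×4 + 7×3 + 5×3 = 80
Dev: 5×5 + 6×3 + 7×1 + 5×6 = 80
Omar: 5×2 + 6×2 + 7×6 + 5×2 = 74
Vikram: 5×6 + 6×5 + 7×5 + 5×1 = 100

Noor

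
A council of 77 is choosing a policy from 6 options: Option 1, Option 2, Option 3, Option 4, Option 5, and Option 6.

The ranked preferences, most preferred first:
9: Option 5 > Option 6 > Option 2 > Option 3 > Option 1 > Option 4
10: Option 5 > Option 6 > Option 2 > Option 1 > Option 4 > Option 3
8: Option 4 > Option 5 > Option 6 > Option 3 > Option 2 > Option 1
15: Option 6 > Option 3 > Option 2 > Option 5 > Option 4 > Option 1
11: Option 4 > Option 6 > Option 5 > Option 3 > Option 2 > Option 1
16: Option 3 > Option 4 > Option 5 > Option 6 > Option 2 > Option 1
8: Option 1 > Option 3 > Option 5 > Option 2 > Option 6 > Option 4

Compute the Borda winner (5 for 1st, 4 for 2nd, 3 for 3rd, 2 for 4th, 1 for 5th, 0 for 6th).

Option 1: 9×1 + 10×2 + 8×0 + 15×0 + 11×0 + 16×0 + 8×5 = 69
Option 2: 9×3 + 10×3 + 8×1 + 15×3 + 11×1 + 16×1 + 8×2 = 153
Option 3: 9×2 + 10×0 + 8×2 + 15×4 + 11×2 + 16×5 + 8×4 = 228
Option 4: 9×0 + 10×1 + 8×5 + 15×1 + 11×5 + 16×4 + 8×0 = 184
Option 5: 9×5 + 10×5 + 8×4 + 15×2 + 11×3 + 16×3 + 8×3 = 262
Option 6: 9×4 + 10×4 + 8×3 + 15×5 + 11×4 + 16×2 + 8×1 = 259

Option 5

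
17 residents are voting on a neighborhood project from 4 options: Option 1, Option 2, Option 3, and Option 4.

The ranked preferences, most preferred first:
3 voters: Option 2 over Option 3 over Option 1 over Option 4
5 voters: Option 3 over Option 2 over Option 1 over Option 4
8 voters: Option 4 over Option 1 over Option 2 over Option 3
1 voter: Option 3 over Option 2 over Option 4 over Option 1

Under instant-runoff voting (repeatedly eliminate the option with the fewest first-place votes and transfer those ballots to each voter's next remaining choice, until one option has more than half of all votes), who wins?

Option 3

Round 1: Option 1 0, Option 2 3, Option 3 6, Option 4 8. Option 1 eliminated.
Round 2: Option 2 3, Option 3 6, Option 4 8. Option 2 eliminated.
Round 3: Option 3 9, Option 4 8. Option 3 has a majority (≥9).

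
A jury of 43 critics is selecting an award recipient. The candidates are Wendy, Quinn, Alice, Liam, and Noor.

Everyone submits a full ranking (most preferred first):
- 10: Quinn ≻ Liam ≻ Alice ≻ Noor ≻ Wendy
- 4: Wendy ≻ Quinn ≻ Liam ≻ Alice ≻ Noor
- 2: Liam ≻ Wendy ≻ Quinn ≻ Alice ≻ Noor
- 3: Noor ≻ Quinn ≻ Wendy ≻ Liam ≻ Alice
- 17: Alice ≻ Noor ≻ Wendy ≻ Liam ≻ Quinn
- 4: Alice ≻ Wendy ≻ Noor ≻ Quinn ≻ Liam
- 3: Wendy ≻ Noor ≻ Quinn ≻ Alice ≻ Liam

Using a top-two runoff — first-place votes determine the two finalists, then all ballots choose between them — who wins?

Quinn

Round 1 first-place votes: Wendy 7, Quinn 10, Alice 21, Liam 2, Noor 3. Alice and Quinn advance.
Runoff: Alice is ranked above Quinn on 21 ballots, Quinn above Alice on 22.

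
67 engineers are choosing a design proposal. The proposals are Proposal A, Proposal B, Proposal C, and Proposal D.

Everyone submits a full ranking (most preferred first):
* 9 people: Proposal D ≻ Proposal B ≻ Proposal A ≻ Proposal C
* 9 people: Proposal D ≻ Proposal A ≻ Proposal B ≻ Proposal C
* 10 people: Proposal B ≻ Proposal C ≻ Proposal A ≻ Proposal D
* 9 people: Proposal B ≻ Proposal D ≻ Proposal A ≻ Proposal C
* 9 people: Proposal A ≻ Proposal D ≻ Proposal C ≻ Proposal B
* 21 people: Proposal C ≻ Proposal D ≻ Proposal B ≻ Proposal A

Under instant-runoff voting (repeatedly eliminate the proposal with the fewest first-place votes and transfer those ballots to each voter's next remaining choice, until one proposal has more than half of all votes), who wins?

Proposal D

Round 1: Proposal A 9, Proposal B 19, Proposal C 21, Proposal D 18. Proposal A eliminated.
Round 2: Proposal B 19, Proposal C 21, Proposal D 27. Proposal B eliminated.
Round 3: Proposal C 31, Proposal D 36. Proposal D has a majority (≥34).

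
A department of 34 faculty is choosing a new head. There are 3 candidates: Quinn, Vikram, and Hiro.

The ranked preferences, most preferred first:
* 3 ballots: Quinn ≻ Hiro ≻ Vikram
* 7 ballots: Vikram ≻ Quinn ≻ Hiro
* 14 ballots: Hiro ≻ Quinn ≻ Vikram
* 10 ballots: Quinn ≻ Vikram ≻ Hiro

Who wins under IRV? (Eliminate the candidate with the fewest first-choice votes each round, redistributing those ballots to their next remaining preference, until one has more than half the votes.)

Quinn

Round 1: Quinn 13, Vikram 7, Hiro 14. Vikram eliminated.
Round 2: Quinn 20, Hiro 14. Quinn has a majority (≥18).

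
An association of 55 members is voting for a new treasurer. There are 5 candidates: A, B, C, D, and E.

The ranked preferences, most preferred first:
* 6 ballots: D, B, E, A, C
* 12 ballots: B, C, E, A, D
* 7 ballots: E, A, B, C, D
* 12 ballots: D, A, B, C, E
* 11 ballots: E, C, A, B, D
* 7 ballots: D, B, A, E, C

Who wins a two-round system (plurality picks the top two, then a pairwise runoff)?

Round 1 first-place votes: A 0, B 12, C 0, D 25, E 18. D and E advance.
Runoff: D is ranked above E on 25 ballots, E above D on 30.

E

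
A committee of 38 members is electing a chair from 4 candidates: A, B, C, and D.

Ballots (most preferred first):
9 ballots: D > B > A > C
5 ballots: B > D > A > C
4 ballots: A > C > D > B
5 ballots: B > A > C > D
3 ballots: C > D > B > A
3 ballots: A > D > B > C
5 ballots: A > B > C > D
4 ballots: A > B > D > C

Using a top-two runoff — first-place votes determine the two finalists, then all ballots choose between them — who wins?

Round 1 first-place votes: A 16, B 10, C 3, D 9. A and B advance.
Runoff: A is ranked above B on 16 ballots, B above A on 22.

B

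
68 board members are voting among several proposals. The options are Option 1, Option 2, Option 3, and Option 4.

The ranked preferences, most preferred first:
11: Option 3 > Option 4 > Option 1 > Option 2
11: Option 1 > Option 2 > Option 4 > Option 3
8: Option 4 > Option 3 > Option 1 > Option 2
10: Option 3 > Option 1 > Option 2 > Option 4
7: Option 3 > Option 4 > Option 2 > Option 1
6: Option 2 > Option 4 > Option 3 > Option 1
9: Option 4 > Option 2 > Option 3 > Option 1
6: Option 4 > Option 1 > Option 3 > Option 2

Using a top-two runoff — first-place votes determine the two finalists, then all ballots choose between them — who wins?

Round 1 first-place votes: Option 1 11, Option 2 6, Option 3 28, Option 4 23. Option 3 and Option 4 advance.
Runoff: Option 3 is ranked above Option 4 on 28 ballots, Option 4 above Option 3 on 40.

Option 4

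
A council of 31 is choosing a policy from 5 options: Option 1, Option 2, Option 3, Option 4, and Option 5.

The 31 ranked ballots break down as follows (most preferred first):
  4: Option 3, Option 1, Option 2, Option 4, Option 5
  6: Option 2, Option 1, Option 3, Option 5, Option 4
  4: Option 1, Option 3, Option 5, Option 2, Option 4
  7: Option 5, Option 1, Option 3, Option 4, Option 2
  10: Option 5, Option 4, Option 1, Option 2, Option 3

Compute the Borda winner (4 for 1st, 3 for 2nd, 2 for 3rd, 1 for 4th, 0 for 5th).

Option 1

Option 1: 4×3 + 6×3 + 4×4 + 7×3 + 10×2 = 87
Option 2: 4×2 + 6×4 + 4×1 + 7×0 + 10×1 = 46
Option 3: 4×4 + 6×2 + 4×3 + 7×2 + 10×0 = 54
Option 4: 4×1 + 6×0 + 4×0 + 7×1 + 10×3 = 41
Option 5: 4×0 + 6×1 + 4×2 + 7×4 + 10×4 = 82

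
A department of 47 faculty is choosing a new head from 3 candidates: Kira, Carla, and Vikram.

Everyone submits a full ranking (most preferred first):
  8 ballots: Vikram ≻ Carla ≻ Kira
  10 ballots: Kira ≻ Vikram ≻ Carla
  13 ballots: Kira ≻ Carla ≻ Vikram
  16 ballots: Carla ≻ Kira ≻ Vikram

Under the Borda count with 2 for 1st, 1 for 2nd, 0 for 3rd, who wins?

Kira

Kira: 8×0 + 10×2 + 13×2 + 16×1 = 62
Carla: 8×1 + 10×0 + 13×1 + 16×2 = 53
Vikram: 8×2 + 10×1 + 13×0 + 16×0 = 26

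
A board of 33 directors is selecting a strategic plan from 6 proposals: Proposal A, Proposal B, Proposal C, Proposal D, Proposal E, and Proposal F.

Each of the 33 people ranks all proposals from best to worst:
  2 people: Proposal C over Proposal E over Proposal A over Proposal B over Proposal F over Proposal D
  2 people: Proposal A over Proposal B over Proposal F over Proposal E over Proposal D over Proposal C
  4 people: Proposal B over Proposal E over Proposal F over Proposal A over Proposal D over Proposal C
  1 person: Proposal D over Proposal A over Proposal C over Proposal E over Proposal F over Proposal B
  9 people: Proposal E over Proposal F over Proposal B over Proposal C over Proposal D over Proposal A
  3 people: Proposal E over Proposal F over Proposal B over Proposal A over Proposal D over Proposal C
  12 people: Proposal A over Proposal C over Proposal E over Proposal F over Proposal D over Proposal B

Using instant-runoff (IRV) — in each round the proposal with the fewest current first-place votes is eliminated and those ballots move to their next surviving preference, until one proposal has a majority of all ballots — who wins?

Proposal E

Round 1: Proposal A 14, Proposal B 4, Proposal C 2, Proposal D 1, Proposal E 12, Proposal F 0. Proposal F eliminated.
Round 2: Proposal A 14, Proposal B 4, Proposal C 2, Proposal D 1, Proposal E 12. Proposal D eliminated.
Round 3: Proposal A 15, Proposal B 4, Proposal C 2, Proposal E 12. Proposal C eliminated.
Round 4: Proposal A 15, Proposal B 4, Proposal E 14. Proposal B eliminated.
Round 5: Proposal A 15, Proposal E 18. Proposal E has a majority (≥17).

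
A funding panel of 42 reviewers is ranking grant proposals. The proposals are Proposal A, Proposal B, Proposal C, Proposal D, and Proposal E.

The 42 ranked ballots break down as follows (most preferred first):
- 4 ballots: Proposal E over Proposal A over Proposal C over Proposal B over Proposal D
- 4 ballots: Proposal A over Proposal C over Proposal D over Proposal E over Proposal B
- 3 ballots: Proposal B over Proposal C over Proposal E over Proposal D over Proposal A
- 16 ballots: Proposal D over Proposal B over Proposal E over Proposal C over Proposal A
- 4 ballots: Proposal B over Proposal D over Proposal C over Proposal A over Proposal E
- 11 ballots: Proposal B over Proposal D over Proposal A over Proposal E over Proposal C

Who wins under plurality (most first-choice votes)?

First-place votes: Proposal A 4, Proposal B 18, Proposal C 0, Proposal D 16, Proposal E 4.

Proposal B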